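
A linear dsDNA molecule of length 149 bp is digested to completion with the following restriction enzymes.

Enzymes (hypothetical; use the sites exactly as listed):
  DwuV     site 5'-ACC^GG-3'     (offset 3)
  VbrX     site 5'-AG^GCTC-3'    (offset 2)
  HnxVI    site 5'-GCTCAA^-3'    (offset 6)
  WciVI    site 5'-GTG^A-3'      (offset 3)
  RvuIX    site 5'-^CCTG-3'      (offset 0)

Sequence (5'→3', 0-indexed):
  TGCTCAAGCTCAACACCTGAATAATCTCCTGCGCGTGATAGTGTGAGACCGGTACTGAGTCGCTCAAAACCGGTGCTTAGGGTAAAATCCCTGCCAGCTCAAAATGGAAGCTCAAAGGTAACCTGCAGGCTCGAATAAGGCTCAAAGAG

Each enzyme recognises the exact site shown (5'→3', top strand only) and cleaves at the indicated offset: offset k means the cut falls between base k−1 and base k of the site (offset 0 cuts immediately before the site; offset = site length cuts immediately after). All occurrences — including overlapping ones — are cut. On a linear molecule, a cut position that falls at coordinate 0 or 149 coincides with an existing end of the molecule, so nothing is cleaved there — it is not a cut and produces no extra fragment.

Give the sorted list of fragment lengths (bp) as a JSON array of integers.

[2,4,4,5,6,6,6,7,7,8,10,11,12,13,13,17,18]

Scan for sites:
  DwuV ACCGG/3: at [47, 68] ⇒ [50, 71]
  VbrX AGGCTC/2: at [126, 137] ⇒ [128, 139]
  HnxVI GCTCAA/6: at [1, 7, 61, 96, 109, 139] ⇒ [7, 13, 67, 102, 115, 145]
  WciVI GTGA/3: at [34, 42] ⇒ [37, 45]
  RvuIX CCTG/0: at [15, 27, 89, 121] ⇒ [15, 27, 89, 121]

All cut coordinates (distinct, sorted): [7, 13, 15, 27, 37, 45, 50, 67, 71, 89, 102, 115, 121, 128, 139, 145]

Fragments:
  [0,7): 7 bp
  [7,13): 6 bp
  [13,15): 2 bp
  [15,27): 12 bp
  [27,37): 10 bp
  [37,45): 8 bp
  [45,50): 5 bp
  [50,67): 17 bp
  [67,71): 4 bp
  [71,89): 18 bp
  [89,102): 13 bp
  [102,115): 13 bp
  [115,121): 6 bp
  [121,128): 7 bp
  [128,139): 11 bp
  [139,145): 6 bp
  [145,149): 4 bp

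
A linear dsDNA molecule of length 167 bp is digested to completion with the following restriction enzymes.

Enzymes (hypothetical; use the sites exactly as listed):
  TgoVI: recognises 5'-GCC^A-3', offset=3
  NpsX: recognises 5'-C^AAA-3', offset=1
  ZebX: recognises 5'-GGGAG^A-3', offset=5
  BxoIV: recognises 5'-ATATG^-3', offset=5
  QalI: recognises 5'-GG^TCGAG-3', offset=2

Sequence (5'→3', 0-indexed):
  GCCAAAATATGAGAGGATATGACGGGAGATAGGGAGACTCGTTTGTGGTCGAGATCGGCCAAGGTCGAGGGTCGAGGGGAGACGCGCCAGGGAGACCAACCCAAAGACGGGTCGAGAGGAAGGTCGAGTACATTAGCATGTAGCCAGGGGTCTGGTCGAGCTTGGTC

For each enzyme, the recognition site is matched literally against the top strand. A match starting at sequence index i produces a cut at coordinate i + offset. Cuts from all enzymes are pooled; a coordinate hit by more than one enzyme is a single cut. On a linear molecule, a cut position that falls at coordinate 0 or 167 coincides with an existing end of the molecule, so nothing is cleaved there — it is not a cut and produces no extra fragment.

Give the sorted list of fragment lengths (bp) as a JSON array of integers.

Per-enzyme occurrences:
  TgoVI (GCCA, off=3): starts [0, 57, 85, 142] → cuts [3, 60, 88, 145]
  NpsX (CAAA, off=1): starts [2, 101] → cuts [3, 102]
  ZebX (GGGAGA, off=5): starts [23, 31, 76, 89] → cuts [28, 36, 81, 94]
  BxoIV (ATATG, off=5): starts [6, 16] → cuts [11, 21]
  QalI (GGTCGAG, off=2): starts [46, 62, 69, 109, 121, 153] → cuts [48, 64, 71, 111, 123, 155]

Pooled cuts: [3, 11, 21, 28, 36, 48, 60, 64, 71, 81, 88, 94, 102, 111, 123, 145, 155]

Fragments:
  [0,3): 3 bp
  [3,11): 8 bp
  [11,21): 10 bp
  [21,28): 7 bp
  [28,36): 8 bp
  [36,48): 12 bp
  [48,60): 12 bp
  [60,64): 4 bp
  [64,71): 7 bp
  [71,81): 10 bp
  [81,88): 7 bp
  [88,94): 6 bp
  [94,102): 8 bp
  [102,111): 9 bp
  [111,123): 12 bp
  [123,145): 22 bp
  [145,155): 10 bp
  [155,167): 12 bp

[3,4,6,7,7,7,8,8,8,9,10,10,10,12,12,12,12,22]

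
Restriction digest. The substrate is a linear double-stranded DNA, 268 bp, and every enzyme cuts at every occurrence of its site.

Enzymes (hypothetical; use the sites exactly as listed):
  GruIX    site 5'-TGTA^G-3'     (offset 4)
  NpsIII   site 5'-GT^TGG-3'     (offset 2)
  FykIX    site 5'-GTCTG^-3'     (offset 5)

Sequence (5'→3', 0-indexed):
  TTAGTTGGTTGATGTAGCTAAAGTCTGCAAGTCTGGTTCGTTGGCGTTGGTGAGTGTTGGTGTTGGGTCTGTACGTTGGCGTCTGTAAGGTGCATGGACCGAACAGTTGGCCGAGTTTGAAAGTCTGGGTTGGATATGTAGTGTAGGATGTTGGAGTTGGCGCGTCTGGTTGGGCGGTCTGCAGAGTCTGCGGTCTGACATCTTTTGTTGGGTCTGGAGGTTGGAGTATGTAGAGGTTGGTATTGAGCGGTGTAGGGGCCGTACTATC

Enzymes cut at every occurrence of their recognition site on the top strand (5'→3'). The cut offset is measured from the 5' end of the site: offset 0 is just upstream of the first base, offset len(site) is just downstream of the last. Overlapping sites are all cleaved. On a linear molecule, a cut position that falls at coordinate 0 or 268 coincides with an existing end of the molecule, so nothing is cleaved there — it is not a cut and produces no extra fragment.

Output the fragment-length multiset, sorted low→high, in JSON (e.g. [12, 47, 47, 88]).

Per-enzyme occurrences:
  GruIX (TGTAG, off=4): starts [12, 136, 141, 228, 250] → cuts [16, 140, 145, 232, 254]
  NpsIII (GTTGG, off=2): starts [3, 39, 45, 55, 61, 74, 105, 128, 149, 155, 168, 206, 219, 235] → cuts [5, 41, 47, 57, 63, 76, 107, 130, 151, 157, 170, 208, 221, 237]
  FykIX (GTCTG, off=5): starts [22, 30, 66, 80, 122, 163, 176, 185, 192, 211] → cuts [27, 35, 71, 85, 127, 168, 181, 190, 197, 216]

Pooled cuts: [5, 16, 27, 35, 41, 47, 57, 63, 71, 76, 85, 107, 127, 130, 140, 145, 151, 157, 168, 170, 181, 190, 197, 208, 216, 221, 232, 237, 254]

Fragment lengths:
  [0,5): 5 bp
  [5,16): 11 bp
  [16,27): 11 bp
  [27,35): 8 bp
  [35,41): 6 bp
  [41,47): 6 bp
  [47,57): 10 bp
  [57,63): 6 bp
  [63,71): 8 bp
  [71,76): 5 bp
  [76,85): 9 bp
  [85,107): 22 bp
  [107,127): 20 bp
  [127,130): 3 bp
  [130,140): 10 bp
  [140,145): 5 bp
  [145,151): 6 bp
  [151,157): 6 bp
  [157,168): 11 bp
  [168,170): 2 bp
  [170,181): 11 bp
  [181,190): 9 bp
  [190,197): 7 bp
  [197,208): 11 bp
  [208,216): 8 bp
  [216,221): 5 bp
  [221,232): 11 bp
  [232,237): 5 bp
  [237,254): 17 bp
  [254,268): 14 bp

[2,3,5,5,5,5,5,6,6,6,6,6,7,8,8,8,9,9,10,10,11,11,11,11,11,11,14,17,20,22]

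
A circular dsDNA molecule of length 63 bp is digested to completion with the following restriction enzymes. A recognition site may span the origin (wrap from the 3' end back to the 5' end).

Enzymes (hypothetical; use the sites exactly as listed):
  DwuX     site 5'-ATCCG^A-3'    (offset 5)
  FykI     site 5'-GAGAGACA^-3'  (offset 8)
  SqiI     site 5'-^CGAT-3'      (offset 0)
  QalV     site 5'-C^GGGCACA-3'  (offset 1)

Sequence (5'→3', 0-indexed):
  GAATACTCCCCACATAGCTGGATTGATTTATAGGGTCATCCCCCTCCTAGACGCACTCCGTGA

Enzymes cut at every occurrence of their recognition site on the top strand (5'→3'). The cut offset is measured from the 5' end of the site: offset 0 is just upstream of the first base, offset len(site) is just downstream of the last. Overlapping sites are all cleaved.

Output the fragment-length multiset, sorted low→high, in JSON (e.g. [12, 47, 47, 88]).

[63]

Per-enzyme occurrences:
  DwuX (ATCCGA, off=5): no sites
  FykI (GAGAGACA, off=8): no sites
  SqiI (CGAT, off=0): no sites
  QalV (CGGGCACA, off=1): no sites

All cut coordinates (distinct, sorted): ∅

Fragment lengths:
  no cuts → one circular fragment of 63 bp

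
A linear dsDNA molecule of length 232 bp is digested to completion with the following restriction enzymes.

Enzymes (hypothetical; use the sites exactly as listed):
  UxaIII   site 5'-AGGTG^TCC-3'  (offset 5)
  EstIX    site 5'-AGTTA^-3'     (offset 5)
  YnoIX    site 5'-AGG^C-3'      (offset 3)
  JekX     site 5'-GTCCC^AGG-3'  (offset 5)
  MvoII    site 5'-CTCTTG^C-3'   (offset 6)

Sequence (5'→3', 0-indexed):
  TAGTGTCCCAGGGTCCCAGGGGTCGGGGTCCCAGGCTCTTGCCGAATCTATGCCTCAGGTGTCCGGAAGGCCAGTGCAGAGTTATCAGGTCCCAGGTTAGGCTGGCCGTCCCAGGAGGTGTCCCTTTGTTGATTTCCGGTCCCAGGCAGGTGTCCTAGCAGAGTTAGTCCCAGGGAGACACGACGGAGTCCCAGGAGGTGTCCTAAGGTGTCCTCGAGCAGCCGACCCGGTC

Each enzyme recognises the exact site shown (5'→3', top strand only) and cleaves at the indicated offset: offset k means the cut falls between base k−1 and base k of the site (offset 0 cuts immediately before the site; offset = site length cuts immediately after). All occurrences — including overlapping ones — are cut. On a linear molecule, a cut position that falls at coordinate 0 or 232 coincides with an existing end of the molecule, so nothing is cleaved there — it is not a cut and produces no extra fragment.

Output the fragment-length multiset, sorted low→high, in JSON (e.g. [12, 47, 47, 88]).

Site scan:
  UxaIII (AGGTGTCC, off=5): starts [56, 115, 147, 195, 205] → cuts [61, 120, 152, 200, 210]
  EstIX (AGTTA, off=5): starts [79, 161] → cuts [84, 166]
  YnoIX (AGGC, off=3): starts [32, 67, 98, 143] → cuts [35, 70, 101, 146]
  JekX (GTCCCAGG, off=5): starts [4, 12, 27, 88, 107, 138, 166, 187] → cuts [9, 17, 32, 93, 112, 143, 171, 192]
  MvoII (CTCTTGC, off=6): starts [35] → cuts [41]

All cut coordinates (distinct, sorted): [9, 17, 32, 35, 41, 61, 70, 84, 93, 101, 112, 120, 143, 146, 152, 166, 171, 192, 200, 210]

Fragments:
  [0,9): 9 bp
  [9,17): 8 bp
  [17,32): 15 bp
  [32,35): 3 bp
  [35,41): 6 bp
  [41,61): 20 bp
  [61,70): 9 bp
  [70,84): 14 bp
  [84,93): 9 bp
  [93,101): 8 bp
  [101,112): 11 bp
  [112,120): 8 bp
  [120,143): 23 bp
  [143,146): 3 bp
  [146,152): 6 bp
  [152,166): 14 bp
  [166,171): 5 bp
  [171,192): 21 bp
  [192,200): 8 bp
  [200,210): 10 bp
  [210,232): 22 bp

[3,3,5,6,6,8,8,8,8,9,9,9,10,11,14,14,15,20,21,22,23]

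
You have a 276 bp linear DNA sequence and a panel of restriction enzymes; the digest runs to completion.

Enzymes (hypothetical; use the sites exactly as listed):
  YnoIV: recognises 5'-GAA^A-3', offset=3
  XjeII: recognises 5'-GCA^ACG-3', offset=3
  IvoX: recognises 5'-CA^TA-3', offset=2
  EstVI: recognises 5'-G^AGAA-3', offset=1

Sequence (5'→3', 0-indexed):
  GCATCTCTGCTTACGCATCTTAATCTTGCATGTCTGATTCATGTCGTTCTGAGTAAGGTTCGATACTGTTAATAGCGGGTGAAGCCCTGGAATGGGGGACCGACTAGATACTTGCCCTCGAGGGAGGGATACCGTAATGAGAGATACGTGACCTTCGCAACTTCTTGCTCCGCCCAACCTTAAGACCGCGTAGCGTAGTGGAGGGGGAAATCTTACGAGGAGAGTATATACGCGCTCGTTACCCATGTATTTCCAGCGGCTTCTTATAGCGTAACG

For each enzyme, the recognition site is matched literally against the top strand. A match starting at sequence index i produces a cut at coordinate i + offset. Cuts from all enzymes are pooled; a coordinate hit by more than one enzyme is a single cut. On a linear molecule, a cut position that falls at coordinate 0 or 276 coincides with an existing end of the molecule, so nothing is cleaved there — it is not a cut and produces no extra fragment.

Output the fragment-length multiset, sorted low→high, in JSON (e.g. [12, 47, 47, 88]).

Scan for sites:
  YnoIV (GAAA, off=3): starts [206] → cuts [209]
  XjeII (GCAACG, off=3): no sites
  IvoX (CATA, off=2): no sites
  EstVI (GAGAA, off=1): no sites

Pooled cuts: [209]

Fragments:
  [0,209): 209 bp
  [209,276): 67 bp

[67,209]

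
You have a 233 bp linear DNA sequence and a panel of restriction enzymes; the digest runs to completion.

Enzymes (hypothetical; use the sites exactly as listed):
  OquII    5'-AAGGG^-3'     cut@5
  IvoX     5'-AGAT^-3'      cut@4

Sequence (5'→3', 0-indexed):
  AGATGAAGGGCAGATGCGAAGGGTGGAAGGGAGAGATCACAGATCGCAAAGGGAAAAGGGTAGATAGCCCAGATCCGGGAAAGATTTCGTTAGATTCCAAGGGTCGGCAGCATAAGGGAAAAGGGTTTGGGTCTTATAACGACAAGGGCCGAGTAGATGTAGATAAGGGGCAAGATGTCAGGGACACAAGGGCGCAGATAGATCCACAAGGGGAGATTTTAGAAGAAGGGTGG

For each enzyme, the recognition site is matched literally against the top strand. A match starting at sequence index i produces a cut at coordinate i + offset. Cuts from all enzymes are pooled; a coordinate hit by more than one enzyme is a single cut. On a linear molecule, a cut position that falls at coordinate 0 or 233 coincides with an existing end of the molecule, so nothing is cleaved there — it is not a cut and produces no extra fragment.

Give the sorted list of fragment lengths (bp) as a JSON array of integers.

Scan for sites:
  OquII AAGGG/5: at [5, 18, 26, 48, 55, 98, 113, 120, 143, 164, 187, 207, 225] ⇒ [10, 23, 31, 53, 60, 103, 118, 125, 148, 169, 192, 212, 230]
  IvoX AGAT/4: at [0, 11, 33, 40, 61, 70, 81, 91, 154, 160, 172, 195, 199, 213] ⇒ [4, 15, 37, 44, 65, 74, 85, 95, 158, 164, 176, 199, 203, 217]

All cut coordinates (distinct, sorted): [4, 10, 15, 23, 31, 37, 44, 53, 60, 65, 74, 85, 95, 103, 118, 125, 148, 158, 164, 169, 176, 192, 199, 203, 212, 217, 230]

Fragment lengths:
  [0,4): 4 bp
  [4,10): 6 bp
  [10,15): 5 bp
  [15,23): 8 bp
  [23,31): 8 bp
  [31,37): 6 bp
  [37,44): 7 bp
  [44,53): 9 bp
  [53,60): 7 bp
  [60,65): 5 bp
  [65,74): 9 bp
  [74,85): 11 bp
  [85,95): 10 bp
  [95,103): 8 bp
  [103,118): 15 bp
  [118,125): 7 bp
  [125,148): 23 bp
  [148,158): 10 bp
  [158,164): 6 bp
  [164,169): 5 bp
  [169,176): 7 bp
  [176,192): 16 bp
  [192,199): 7 bp
  [199,203): 4 bp
  [203,212): 9 bp
  [212,217): 5 bp
  [217,230): 13 bp
  [230,233): 3 bp

[3,4,4,5,5,5,5,6,6,6,7,7,7,7,7,8,8,8,9,9,9,10,10,11,13,15,16,23]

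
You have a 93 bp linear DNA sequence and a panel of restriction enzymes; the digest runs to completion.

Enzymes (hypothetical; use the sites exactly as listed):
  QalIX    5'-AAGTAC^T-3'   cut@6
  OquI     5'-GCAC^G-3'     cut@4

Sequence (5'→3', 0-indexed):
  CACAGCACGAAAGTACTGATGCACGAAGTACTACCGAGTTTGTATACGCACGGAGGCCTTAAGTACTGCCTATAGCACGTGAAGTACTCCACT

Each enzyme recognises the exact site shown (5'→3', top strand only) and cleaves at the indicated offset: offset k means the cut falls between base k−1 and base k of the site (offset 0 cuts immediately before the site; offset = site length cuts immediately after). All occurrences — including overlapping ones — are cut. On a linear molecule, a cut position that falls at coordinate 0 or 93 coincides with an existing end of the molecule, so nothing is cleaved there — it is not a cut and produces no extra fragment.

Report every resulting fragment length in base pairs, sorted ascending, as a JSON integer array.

[6,7,8,8,8,9,12,15,20]

Scan for sites:
  QalIX (AAGTACT, off=6): starts [10, 25, 60, 81] → cuts [16, 31, 66, 87]
  OquI (GCACG, off=4): starts [4, 20, 47, 74] → cuts [8, 24, 51, 78]

All cut coordinates (distinct, sorted): [8, 16, 24, 31, 51, 66, 78, 87]

Fragment lengths:
  [0,8): 8 bp
  [8,16): 8 bp
  [16,24): 8 bp
  [24,31): 7 bp
  [31,51): 20 bp
  [51,66): 15 bp
  [66,78): 12 bp
  [78,87): 9 bp
  [87,93): 6 bp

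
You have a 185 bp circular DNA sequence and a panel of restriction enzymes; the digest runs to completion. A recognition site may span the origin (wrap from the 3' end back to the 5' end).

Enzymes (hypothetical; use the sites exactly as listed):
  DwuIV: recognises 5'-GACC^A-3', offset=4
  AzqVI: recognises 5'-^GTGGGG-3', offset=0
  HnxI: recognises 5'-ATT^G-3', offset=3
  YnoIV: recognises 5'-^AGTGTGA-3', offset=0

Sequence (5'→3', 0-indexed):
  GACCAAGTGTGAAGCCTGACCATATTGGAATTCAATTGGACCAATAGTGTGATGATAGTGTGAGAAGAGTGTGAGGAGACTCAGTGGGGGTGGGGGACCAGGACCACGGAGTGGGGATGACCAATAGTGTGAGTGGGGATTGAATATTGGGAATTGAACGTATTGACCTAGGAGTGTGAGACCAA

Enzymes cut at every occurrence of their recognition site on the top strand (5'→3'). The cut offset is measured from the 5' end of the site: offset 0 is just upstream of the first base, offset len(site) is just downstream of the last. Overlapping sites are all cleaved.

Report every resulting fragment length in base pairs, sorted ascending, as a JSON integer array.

Per-enzyme occurrences:
  DwuIV (GACCA, off=4): starts [0, 17, 38, 95, 101, 118, 179] → cuts [4, 21, 42, 99, 105, 122, 183]
  AzqVI (GTGGGG, off=0): starts [83, 89, 110, 132] → cuts [83, 89, 110, 132]
  HnxI (ATTG, off=3): starts [23, 34, 138, 145, 152, 161] → cuts [26, 37, 141, 148, 155, 164]
  YnoIV (AGTGTGA, off=0): starts [5, 45, 56, 67, 125, 172] → cuts [5, 45, 56, 67, 125, 172]

Pooled cuts: [4, 5, 21, 26, 37, 42, 45, 56, 67, 83, 89, 99, 105, 110, 122, 125, 132, 141, 148, 155, 164, 172, 183]

Fragment lengths:
  4→5: 1 bp
  5→21: 16 bp
  21→26: 5 bp
  26→37: 11 bp
  37→42: 5 bp
  42→45: 3 bp
  45→56: 11 bp
  56→67: 11 bp
  67→83: 16 bp
  83→89: 6 bp
  89→99: 10 bp
  99→105: 6 bp
  105→110: 5 bp
  110→122: 12 bp
  122→125: 3 bp
  125→132: 7 bp
  132→141: 9 bp
  141→148: 7 bp
  148→155: 7 bp
  155→164: 9 bp
  164→172: 8 bp
  172→183: 11 bp
  183→4 (wrap): 185-183+4 = 6 bp

[1,3,3,5,5,5,6,6,6,7,7,7,8,9,9,10,11,11,11,11,12,16,16]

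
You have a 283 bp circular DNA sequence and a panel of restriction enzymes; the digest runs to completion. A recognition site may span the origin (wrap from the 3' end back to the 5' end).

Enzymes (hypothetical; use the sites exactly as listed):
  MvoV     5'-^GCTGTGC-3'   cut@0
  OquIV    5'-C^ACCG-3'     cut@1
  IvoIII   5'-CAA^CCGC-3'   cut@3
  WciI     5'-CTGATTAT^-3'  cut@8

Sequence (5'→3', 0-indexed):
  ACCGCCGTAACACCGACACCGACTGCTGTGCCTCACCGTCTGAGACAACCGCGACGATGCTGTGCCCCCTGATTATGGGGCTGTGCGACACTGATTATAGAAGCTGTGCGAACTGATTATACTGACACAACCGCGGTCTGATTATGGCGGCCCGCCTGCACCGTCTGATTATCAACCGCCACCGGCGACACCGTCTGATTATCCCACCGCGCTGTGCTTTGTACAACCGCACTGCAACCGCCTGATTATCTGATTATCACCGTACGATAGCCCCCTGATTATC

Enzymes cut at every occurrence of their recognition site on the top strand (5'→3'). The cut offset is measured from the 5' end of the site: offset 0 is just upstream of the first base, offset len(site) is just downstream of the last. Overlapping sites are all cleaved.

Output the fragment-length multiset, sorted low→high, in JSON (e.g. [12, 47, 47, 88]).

Site scan:
  MvoV GCTGTGC/0: at [24, 58, 79, 102, 210] ⇒ [24, 58, 79, 102, 210]
  OquIV CACCG/1: at [10, 16, 33, 158, 179, 188, 204, 257, 282] ⇒ [0, 11, 17, 34, 159, 180, 189, 205, 258]
  IvoIII CAACCGC/3: at [45, 127, 172, 223, 234] ⇒ [48, 130, 175, 226, 237]
  WciI CTGATTAT/8: at [68, 90, 112, 137, 164, 194, 241, 249, 274] ⇒ [76, 98, 120, 145, 172, 202, 249, 257, 282]

All cut coordinates (distinct, sorted): [0, 11, 17, 24, 34, 48, 58, 76, 79, 98, 102, 120, 130, 145, 159, 172, 175, 180, 189, 202, 205, 210, 226, 237, 249, 257, 258, 282]

Fragments:
  0→11: 11 bp
  11→17: 6 bp
  17→24: 7 bp
  24→34: 10 bp
  34→48: 14 bp
  48→58: 10 bp
  58→76: 18 bp
  76→79: 3 bp
  79→98: 19 bp
  98→102: 4 bp
  102→120: 18 bp
  120→130: 10 bp
  130→145: 15 bp
  145→159: 14 bp
  159→172: 13 bp
  172→175: 3 bp
  175→180: 5 bp
  180→189: 9 bp
  189→202: 13 bp
  202→205: 3 bp
  205→210: 5 bp
  210→226: 16 bp
  226→237: 11 bp
  237→249: 12 bp
  249→257: 8 bp
  257→258: 1 bp
  258→282: 24 bp
  282→0 (wrap): 283-282+0 = 1 bp

[1,1,3,3,3,4,5,5,6,7,8,9,10,10,10,11,11,12,13,13,14,14,15,16,18,18,19,24]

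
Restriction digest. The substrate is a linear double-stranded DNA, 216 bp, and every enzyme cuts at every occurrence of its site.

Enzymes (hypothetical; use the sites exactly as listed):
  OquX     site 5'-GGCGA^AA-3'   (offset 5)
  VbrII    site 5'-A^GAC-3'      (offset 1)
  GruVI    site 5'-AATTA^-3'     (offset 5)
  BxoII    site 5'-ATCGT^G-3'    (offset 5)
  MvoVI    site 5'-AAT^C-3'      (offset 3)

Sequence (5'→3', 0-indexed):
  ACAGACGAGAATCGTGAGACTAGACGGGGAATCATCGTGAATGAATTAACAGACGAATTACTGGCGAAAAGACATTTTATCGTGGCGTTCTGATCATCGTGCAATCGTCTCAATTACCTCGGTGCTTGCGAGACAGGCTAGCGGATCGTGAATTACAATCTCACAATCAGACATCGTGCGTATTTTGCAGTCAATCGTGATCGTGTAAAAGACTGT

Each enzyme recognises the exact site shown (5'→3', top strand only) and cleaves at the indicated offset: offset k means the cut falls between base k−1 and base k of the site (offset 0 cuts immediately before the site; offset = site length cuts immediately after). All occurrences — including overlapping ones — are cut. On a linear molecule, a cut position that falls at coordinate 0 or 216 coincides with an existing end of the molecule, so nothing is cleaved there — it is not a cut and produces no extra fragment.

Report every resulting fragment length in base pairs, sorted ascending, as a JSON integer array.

[2,2,3,3,3,3,3,4,5,5,6,6,6,6,6,7,8,8,9,9,10,10,11,13,15,17,18,18]

Scan for sites:
  OquX GGCGAAA/5: at [62] ⇒ [67]
  VbrII AGAC/1: at [2, 16, 21, 50, 69, 130, 168, 209] ⇒ [3, 17, 22, 51, 70, 131, 169, 210]
  GruVI AATTA/5: at [43, 55, 111, 150] ⇒ [48, 60, 116, 155]
  BxoII ATCGTG/5: at [10, 33, 78, 95, 144, 172, 193, 199] ⇒ [15, 38, 83, 100, 149, 177, 198, 204]
  MvoVI AATC/3: at [9, 29, 102, 156, 164, 192] ⇒ [12, 32, 105, 159, 167, 195]

Pooled cuts: [3, 12, 15, 17, 22, 32, 38, 48, 51, 60, 67, 70, 83, 100, 105, 116, 131, 149, 155, 159, 167, 169, 177, 195, 198, 204, 210]

Fragment lengths:
  [0,3): 3 bp
  [3,12): 9 bp
  [12,15): 3 bp
  [15,17): 2 bp
  [17,22): 5 bp
  [22,32): 10 bp
  [32,38): 6 bp
  [38,48): 10 bp
  [48,51): 3 bp
  [51,60): 9 bp
  [60,67): 7 bp
  [67,70): 3 bp
  [70,83): 13 bp
  [83,100): 17 bp
  [100,105): 5 bp
  [105,116): 11 bp
  [116,131): 15 bp
  [131,149): 18 bp
  [149,155): 6 bp
  [155,159): 4 bp
  [159,167): 8 bp
  [167,169): 2 bp
  [169,177): 8 bp
  [177,195): 18 bp
  [195,198): 3 bp
  [198,204): 6 bp
  [204,210): 6 bp
  [210,216): 6 bp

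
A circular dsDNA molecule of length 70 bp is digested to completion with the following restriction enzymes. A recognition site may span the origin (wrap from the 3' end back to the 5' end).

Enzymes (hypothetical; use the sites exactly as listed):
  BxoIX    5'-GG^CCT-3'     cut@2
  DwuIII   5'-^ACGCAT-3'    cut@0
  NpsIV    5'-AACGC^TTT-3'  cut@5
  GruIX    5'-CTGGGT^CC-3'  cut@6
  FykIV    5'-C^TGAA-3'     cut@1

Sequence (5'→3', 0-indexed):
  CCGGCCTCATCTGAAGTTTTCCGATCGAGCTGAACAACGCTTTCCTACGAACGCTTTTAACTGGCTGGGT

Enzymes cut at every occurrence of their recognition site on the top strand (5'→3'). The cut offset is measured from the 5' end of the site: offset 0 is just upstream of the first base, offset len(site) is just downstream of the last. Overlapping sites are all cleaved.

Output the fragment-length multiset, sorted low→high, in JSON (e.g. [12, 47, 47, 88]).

[4,7,10,14,16,19]

Scan for sites:
  BxoIX GGCCT/2: at [2] ⇒ [4]
  DwuIII (ACGCAT, off=0): no sites
  NpsIV AACGCTTT/5: at [35, 49] ⇒ [40, 54]
  GruIX CTGGGTCC/6: at [64] ⇒ [0]
  FykIV CTGAA/1: at [10, 29] ⇒ [11, 30]

All cut coordinates (distinct, sorted): [0, 4, 11, 30, 40, 54]

Fragment lengths:
  0→4: 4 bp
  4→11: 7 bp
  11→30: 19 bp
  30→40: 10 bp
  40→54: 14 bp
  54→0 (wrap): 70-54+0 = 16 bp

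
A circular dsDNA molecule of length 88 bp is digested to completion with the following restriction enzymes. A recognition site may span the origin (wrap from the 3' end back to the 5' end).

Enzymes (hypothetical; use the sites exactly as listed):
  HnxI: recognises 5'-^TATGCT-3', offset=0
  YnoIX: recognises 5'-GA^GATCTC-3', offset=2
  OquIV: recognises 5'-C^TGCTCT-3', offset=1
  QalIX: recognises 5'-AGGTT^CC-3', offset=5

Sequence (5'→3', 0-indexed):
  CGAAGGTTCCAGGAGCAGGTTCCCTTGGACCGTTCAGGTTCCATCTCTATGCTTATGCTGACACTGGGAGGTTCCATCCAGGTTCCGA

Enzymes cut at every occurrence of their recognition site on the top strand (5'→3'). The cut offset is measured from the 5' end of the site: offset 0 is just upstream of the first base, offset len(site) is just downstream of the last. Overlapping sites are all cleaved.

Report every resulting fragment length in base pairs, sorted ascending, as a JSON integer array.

Scan for sites:
  HnxI (TATGCT, off=0): starts [47, 53] → cuts [47, 53]
  YnoIX (GAGATCTC, off=2): no sites
  OquIV (CTGCTCT, off=1): no sites
  QalIX (AGGTTCC, off=5): starts [3, 16, 35, 68, 79] → cuts [8, 21, 40, 73, 84]

All cut coordinates (distinct, sorted): [8, 21, 40, 47, 53, 73, 84]

Fragments:
  8→21: 13 bp
  21→40: 19 bp
  40→47: 7 bp
  47→53: 6 bp
  53→73: 20 bp
  73→84: 11 bp
  84→8 (wrap): 88-84+8 = 12 bp

[6,7,11,12,13,19,20]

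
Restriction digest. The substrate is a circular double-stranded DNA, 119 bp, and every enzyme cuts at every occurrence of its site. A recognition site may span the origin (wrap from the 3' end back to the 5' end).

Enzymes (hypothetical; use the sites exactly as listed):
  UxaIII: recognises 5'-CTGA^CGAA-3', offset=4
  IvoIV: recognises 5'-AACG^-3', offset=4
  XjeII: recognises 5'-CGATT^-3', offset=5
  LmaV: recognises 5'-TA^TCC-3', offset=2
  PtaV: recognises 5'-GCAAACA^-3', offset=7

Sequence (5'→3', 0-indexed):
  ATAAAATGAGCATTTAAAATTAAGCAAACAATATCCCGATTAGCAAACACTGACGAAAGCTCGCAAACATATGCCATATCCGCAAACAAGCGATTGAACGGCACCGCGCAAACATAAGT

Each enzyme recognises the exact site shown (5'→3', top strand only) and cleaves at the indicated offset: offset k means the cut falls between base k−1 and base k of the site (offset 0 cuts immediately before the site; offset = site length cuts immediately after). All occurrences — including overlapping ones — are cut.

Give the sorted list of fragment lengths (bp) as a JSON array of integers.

[3,4,5,7,8,8,9,10,14,16,35]

Per-enzyme occurrences:
  UxaIII CTGACGAA/4: at [49] ⇒ [53]
  IvoIV AACG/4: at [96] ⇒ [100]
  XjeII CGATT/5: at [36, 90] ⇒ [41, 95]
  LmaV TATCC/2: at [31, 76] ⇒ [33, 78]
  PtaV GCAAACA/7: at [23, 42, 62, 81, 107] ⇒ [30, 49, 69, 88, 114]

Pooled cuts: [30, 33, 41, 49, 53, 69, 78, 88, 95, 100, 114]

Fragments:
  30→33: 3 bp
  33→41: 8 bp
  41→49: 8 bp
  49→53: 4 bp
  53→69: 16 bp
  69→78: 9 bp
  78→88: 10 bp
  88→95: 7 bp
  95→100: 5 bp
  100→114: 14 bp
  114→30 (wrap): 119-114+30 = 35 bp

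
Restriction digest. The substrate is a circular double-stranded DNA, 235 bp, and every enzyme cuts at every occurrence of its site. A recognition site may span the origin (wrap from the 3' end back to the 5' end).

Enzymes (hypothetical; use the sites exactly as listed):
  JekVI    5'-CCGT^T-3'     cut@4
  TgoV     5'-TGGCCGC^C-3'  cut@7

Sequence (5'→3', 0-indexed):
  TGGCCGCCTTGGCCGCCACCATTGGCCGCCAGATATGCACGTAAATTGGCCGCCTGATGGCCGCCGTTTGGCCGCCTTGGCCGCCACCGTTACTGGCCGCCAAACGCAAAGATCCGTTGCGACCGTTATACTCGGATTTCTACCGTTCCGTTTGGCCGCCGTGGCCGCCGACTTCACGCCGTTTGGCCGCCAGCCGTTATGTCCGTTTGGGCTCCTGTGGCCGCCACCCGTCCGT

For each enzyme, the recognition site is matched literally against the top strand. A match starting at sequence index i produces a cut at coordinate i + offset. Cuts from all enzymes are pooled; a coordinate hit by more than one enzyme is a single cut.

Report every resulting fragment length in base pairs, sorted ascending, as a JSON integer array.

Site scan:
  JekVI CCGTT/4: at [63, 86, 113, 122, 142, 147, 178, 193, 202, 231] ⇒ [0, 67, 90, 117, 126, 146, 151, 182, 197, 206]
  TgoV TGGCCGCC/7: at [0, 9, 22, 46, 57, 68, 77, 93, 152, 161, 183, 217] ⇒ [7, 16, 29, 53, 64, 75, 84, 100, 159, 168, 190, 224]

All cut coordinates (distinct, sorted): [0, 7, 16, 29, 53, 64, 67, 75, 84, 90, 100, 117, 126, 146, 151, 159, 168, 182, 190, 197, 206, 224]

Fragments:
  0→7: 7 bp
  7→16: 9 bp
  16→29: 13 bp
  29→53: 24 bp
  53→64: 11 bp
  64→67: 3 bp
  67→75: 8 bp
  75→84: 9 bp
  84→90: 6 bp
  90→100: 10 bp
  100→117: 17 bp
  117→126: 9 bp
  126→146: 20 bp
  146→151: 5 bp
  151→159: 8 bp
  159→168: 9 bp
  168→182: 14 bp
  182→190: 8 bp
  190→197: 7 bp
  197→206: 9 bp
  206→224: 18 bp
  224→0 (wrap): 235-224+0 = 11 bp

[3,5,6,7,7,8,8,8,9,9,9,9,9,10,11,11,13,14,17,18,20,24]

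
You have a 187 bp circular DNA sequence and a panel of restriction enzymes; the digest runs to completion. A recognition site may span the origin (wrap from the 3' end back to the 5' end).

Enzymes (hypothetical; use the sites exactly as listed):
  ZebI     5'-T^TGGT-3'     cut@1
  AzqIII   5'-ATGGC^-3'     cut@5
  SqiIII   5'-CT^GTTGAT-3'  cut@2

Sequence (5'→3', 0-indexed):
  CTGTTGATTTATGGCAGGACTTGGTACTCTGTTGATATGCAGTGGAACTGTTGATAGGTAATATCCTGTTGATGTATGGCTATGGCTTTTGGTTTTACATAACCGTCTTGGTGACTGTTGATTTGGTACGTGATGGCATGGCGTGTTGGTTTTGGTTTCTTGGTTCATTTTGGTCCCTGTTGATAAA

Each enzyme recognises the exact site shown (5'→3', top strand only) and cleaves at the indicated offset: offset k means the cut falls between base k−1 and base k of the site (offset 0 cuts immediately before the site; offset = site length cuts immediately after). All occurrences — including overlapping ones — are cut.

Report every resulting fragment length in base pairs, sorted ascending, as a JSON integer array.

Site scan:
  ZebI TTGGT/1: at [20, 88, 107, 122, 145, 151, 159, 169] ⇒ [21, 89, 108, 123, 146, 152, 160, 170]
  AzqIII ATGGC/5: at [10, 75, 81, 132, 137] ⇒ [15, 80, 86, 137, 142]
  SqiIII CTGTTGAT/2: at [0, 28, 47, 65, 114, 176] ⇒ [2, 30, 49, 67, 116, 178]

All cut coordinates (distinct, sorted): [2, 15, 21, 30, 49, 67, 80, 86, 89, 108, 116, 123, 137, 142, 146, 152, 160, 170, 178]

Fragment lengths:
  2→15: 13 bp
  15→21: 6 bp
  21→30: 9 bp
  30→49: 19 bp
  49→67: 18 bp
  67→80: 13 bp
  80→86: 6 bp
  86→89: 3 bp
  89→108: 19 bp
  108→116: 8 bp
  116→123: 7 bp
  123→137: 14 bp
  137→142: 5 bp
  142→146: 4 bp
  146→152: 6 bp
  152→160: 8 bp
  160→170: 10 bp
  170→178: 8 bp
  178→2 (wrap): 187-178+2 = 11 bp

[3,4,5,6,6,6,7,8,8,8,9,10,11,13,13,14,18,19,19]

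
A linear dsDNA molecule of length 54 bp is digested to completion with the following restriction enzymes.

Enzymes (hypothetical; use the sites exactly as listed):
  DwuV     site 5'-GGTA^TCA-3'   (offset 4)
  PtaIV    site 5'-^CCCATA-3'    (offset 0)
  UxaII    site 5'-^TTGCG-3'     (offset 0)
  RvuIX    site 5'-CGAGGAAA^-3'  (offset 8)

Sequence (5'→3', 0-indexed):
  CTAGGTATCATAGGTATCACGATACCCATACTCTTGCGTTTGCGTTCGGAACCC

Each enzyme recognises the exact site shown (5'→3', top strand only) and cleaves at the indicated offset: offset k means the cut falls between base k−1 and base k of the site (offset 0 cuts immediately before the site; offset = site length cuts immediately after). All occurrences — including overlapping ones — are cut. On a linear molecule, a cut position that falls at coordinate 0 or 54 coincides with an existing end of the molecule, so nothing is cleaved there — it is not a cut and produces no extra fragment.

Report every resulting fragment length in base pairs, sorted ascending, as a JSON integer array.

Scan for sites:
  DwuV (GGTATCA, off=4): starts [3, 12] → cuts [7, 16]
  PtaIV (CCCATA, off=0): starts [24] → cuts [24]
  UxaII (TTGCG, off=0): starts [33, 39] → cuts [33, 39]
  RvuIX (CGAGGAAA, off=8): no sites

Pooled cuts: [7, 16, 24, 33, 39]

Fragment lengths:
  [0,7): 7 bp
  [7,16): 9 bp
  [16,24): 8 bp
  [24,33): 9 bp
  [33,39): 6 bp
  [39,54): 15 bp

[6,7,8,9,9,15]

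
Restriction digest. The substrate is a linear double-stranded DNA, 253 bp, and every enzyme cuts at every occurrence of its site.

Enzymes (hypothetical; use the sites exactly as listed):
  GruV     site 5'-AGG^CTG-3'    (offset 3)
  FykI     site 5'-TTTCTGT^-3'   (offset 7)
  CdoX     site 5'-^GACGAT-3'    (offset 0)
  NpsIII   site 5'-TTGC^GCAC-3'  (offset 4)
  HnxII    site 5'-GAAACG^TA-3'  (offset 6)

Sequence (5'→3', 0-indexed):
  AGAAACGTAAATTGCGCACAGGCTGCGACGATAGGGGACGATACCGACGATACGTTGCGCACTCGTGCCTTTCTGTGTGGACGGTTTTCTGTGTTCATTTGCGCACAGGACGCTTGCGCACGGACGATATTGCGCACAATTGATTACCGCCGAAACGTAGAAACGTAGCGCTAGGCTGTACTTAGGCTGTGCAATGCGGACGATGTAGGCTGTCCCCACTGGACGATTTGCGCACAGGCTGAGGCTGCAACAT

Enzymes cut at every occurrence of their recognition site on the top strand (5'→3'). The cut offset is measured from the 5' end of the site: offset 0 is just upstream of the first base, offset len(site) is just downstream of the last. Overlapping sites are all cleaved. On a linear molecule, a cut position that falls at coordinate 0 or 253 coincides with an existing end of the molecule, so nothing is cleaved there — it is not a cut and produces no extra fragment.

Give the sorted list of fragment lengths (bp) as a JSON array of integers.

[4,5,6,7,7,7,8,8,9,9,10,10,10,10,11,11,11,12,12,13,15,16,18,24]

Per-enzyme occurrences:
  GruV (AGGCTG, off=3): starts [19, 172, 183, 206, 235, 241] → cuts [22, 175, 186, 209, 238, 244]
  FykI (TTTCTGT, off=7): starts [69, 85] → cuts [76, 92]
  CdoX (GACGAT, off=0): starts [26, 36, 45, 122, 198, 221] → cuts [26, 36, 45, 122, 198, 221]
  NpsIII (TTGCGCAC, off=4): starts [11, 54, 98, 113, 129, 227] → cuts [15, 58, 102, 117, 133, 231]
  HnxII (GAAACGTA, off=6): starts [1, 151, 159] → cuts [7, 157, 165]

All cut coordinates (distinct, sorted): [7, 15, 22, 26, 36, 45, 58, 76, 92, 102, 117, 122, 133, 157, 165, 175, 186, 198, 209, 221, 231, 238, 244]

Fragment lengths:
  [0,7): 7 bp
  [7,15): 8 bp
  [15,22): 7 bp
  [22,26): 4 bp
  [26,36): 10 bp
  [36,45): 9 bp
  [45,58): 13 bp
  [58,76): 18 bp
  [76,92): 16 bp
  [92,102): 10 bp
  [102,117): 15 bp
  [117,122): 5 bp
  [122,133): 11 bp
  [133,157): 24 bp
  [157,165): 8 bp
  [165,175): 10 bp
  [175,186): 11 bp
  [186,198): 12 bp
  [198,209): 11 bp
  [209,221): 12 bp
  [221,231): 10 bp
  [231,238): 7 bp
  [238,244): 6 bp
  [244,253): 9 bp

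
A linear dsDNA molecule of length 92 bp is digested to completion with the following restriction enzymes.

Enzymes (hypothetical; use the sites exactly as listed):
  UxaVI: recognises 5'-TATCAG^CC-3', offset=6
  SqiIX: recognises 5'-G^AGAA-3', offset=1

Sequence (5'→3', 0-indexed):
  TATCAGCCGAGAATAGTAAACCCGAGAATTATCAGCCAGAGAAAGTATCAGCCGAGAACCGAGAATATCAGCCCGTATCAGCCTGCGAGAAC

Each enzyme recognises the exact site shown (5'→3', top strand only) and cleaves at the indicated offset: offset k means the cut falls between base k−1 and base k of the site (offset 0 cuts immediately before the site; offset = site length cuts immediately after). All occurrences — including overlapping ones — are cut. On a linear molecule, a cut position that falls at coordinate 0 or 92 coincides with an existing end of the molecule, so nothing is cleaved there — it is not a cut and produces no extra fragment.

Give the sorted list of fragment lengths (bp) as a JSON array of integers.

Scan for sites:
  UxaVI TATCAGCC/6: at [0, 29, 45, 65, 75] ⇒ [6, 35, 51, 71, 81]
  SqiIX GAGAA/1: at [8, 23, 38, 53, 60, 86] ⇒ [9, 24, 39, 54, 61, 87]

Pooled cuts: [6, 9, 24, 35, 39, 51, 54, 61, 71, 81, 87]

Fragments:
  [0,6): 6 bp
  [6,9): 3 bp
  [9,24): 15 bp
  [24,35): 11 bp
  [35,39): 4 bp
  [39,51): 12 bp
  [51,54): 3 bp
  [54,61): 7 bp
  [61,71): 10 bp
  [71,81): 10 bp
  [81,87): 6 bp
  [87,92): 5 bp

[3,3,4,5,6,6,7,10,10,11,12,15]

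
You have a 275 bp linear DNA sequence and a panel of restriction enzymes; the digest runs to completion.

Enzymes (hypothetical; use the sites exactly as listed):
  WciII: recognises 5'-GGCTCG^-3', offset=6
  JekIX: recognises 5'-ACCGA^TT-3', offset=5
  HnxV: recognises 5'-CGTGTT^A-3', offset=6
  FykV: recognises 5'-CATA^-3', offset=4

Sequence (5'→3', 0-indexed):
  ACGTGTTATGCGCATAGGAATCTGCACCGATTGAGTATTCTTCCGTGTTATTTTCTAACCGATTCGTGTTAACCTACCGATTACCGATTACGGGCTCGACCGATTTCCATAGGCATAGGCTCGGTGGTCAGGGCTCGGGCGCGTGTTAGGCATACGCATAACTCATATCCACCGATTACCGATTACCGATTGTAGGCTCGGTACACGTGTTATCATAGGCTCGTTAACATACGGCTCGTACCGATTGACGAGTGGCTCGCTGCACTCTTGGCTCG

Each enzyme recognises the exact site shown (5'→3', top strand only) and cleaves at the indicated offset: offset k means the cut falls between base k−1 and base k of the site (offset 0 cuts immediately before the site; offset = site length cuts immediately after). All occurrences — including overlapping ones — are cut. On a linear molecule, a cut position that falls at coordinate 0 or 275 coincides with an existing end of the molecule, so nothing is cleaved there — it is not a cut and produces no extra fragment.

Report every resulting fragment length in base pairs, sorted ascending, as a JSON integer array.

[5,6,6,6,6,6,6,7,7,7,7,7,7,7,8,8,8,8,9,10,10,11,11,11,13,14,14,15,16,19]

Per-enzyme occurrences:
  WciII GGCTCG/6: at [92, 117, 131, 194, 217, 232, 253, 269] ⇒ [98, 123, 137, 200, 223, 238, 259] (position 275 is a terminus of the linear molecule — no cut)
  JekIX ACCGATT/5: at [25, 57, 75, 82, 98, 170, 177, 184, 239] ⇒ [30, 62, 80, 87, 103, 175, 182, 189, 244]
  HnxV CGTGTTA/6: at [1, 43, 64, 141, 205] ⇒ [7, 49, 70, 147, 211]
  FykV CATA/4: at [12, 107, 113, 150, 156, 163, 213, 227] ⇒ [16, 111, 117, 154, 160, 167, 217, 231]

Pooled cuts: [7, 16, 30, 49, 62, 70, 80, 87, 98, 103, 111, 117, 123, 137, 147, 154, 160, 167, 175, 182, 189, 200, 211, 217, 223, 231, 238, 244, 259]

Fragments:
  [0,7): 7 bp
  [7,16): 9 bp
  [16,30): 14 bp
  [30,49): 19 bp
  [49,62): 13 bp
  [62,70): 8 bp
  [70,80): 10 bp
  [80,87): 7 bp
  [87,98): 11 bp
  [98,103): 5 bp
  [103,111): 8 bp
  [111,117): 6 bp
  [117,123): 6 bp
  [123,137): 14 bp
  [137,147): 10 bp
  [147,154): 7 bp
  [154,160): 6 bp
  [160,167): 7 bp
  [167,175): 8 bp
  [175,182): 7 bp
  [182,189): 7 bp
  [189,200): 11 bp
  [200,211): 11 bp
  [211,217): 6 bp
  [217,223): 6 bp
  [223,231): 8 bp
  [231,238): 7 bp
  [238,244): 6 bp
  [244,259): 15 bp
  [259,275): 16 bp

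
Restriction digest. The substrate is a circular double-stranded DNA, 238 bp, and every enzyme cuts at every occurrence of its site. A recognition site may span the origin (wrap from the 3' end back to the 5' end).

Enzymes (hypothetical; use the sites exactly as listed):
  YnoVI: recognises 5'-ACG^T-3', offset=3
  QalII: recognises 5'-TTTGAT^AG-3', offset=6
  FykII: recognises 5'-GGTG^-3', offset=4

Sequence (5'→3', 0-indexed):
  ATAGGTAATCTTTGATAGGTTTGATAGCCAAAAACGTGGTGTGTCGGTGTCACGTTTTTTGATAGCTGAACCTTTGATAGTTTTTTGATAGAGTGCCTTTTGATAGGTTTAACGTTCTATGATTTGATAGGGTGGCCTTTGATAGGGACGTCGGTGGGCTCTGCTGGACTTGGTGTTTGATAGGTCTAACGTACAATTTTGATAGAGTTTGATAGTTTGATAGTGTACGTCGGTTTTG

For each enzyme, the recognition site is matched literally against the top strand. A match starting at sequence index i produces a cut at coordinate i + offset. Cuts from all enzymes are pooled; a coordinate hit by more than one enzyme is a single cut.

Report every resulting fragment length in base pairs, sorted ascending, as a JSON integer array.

Site scan:
  YnoVI ACGT/3: at [33, 51, 111, 147, 188, 226] ⇒ [36, 54, 114, 150, 191, 229]
  QalII TTTGATAG/6: at [10, 19, 57, 72, 83, 98, 122, 137, 175, 197, 207, 215, 234] ⇒ [2, 16, 25, 63, 78, 89, 104, 128, 143, 181, 203, 213, 221]
  FykII GGTG/4: at [37, 45, 130, 152, 171] ⇒ [41, 49, 134, 156, 175]

Pooled cuts: [2, 16, 25, 36, 41, 49, 54, 63, 78, 89, 104, 114, 128, 134, 143, 150, 156, 175, 181, 191, 203, 213, 221, 229]

Fragments:
  2→16: 14 bp
  16→25: 9 bp
  25→36: 11 bp
  36→41: 5 bp
  41→49: 8 bp
  49→54: 5 bp
  54→63: 9 bp
  63→78: 15 bp
  78→89: 11 bp
  89→104: 15 bp
  104→114: 10 bp
  114→128: 14 bp
  128→134: 6 bp
  134→143: 9 bp
  143→150: 7 bp
  150→156: 6 bp
  156→175: 19 bp
  175→181: 6 bp
  181→191: 10 bp
  191→203: 12 bp
  203→213: 10 bp
  213→221: 8 bp
  221→229: 8 bp
  229→2 (wrap): 238-229+2 = 11 bp

[5,5,6,6,6,7,8,8,8,9,9,9,10,10,10,11,11,11,12,14,14,15,15,19]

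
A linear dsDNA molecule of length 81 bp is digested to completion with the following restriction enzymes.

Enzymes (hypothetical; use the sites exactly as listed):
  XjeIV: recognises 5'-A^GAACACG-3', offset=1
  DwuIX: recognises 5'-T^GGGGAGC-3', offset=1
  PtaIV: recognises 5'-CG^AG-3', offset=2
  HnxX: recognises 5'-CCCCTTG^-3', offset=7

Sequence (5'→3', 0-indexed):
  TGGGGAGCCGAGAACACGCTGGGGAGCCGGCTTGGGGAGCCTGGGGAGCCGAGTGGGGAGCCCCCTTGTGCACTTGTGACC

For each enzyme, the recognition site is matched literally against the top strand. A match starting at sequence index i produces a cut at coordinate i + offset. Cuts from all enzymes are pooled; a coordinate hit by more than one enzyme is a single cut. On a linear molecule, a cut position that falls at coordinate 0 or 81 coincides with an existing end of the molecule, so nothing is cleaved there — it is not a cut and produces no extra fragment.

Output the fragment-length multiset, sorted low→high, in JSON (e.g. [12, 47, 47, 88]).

Per-enzyme occurrences:
  XjeIV (AGAACACG, off=1): starts [10] → cuts [11]
  DwuIX (TGGGGAGC, off=1): starts [0, 19, 32, 41, 53] → cuts [1, 20, 33, 42, 54]
  PtaIV (CGAG, off=2): starts [8, 49] → cuts [10, 51]
  HnxX (CCCCTTG, off=7): starts [61] → cuts [68]

All cut coordinates (distinct, sorted): [1, 10, 11, 20, 33, 42, 51, 54, 68]

Fragment lengths:
  [0,1): 1 bp
  [1,10): 9 bp
  [10,11): 1 bp
  [11,20): 9 bp
  [20,33): 13 bp
  [33,42): 9 bp
  [42,51): 9 bp
  [51,54): 3 bp
  [54,68): 14 bp
  [68,81): 13 bp

[1,1,3,9,9,9,9,13,13,14]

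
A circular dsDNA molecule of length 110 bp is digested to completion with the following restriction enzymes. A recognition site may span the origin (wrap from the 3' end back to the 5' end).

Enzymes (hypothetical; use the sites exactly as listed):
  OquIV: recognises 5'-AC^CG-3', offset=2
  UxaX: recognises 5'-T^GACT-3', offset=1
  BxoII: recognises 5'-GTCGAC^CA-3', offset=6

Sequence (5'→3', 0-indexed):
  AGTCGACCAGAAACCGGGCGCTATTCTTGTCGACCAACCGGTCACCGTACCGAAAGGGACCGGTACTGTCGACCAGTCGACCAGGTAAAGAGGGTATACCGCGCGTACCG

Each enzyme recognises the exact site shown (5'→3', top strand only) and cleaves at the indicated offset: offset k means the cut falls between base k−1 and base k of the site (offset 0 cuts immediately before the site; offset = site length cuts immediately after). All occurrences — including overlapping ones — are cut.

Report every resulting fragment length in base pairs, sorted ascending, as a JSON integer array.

Scan for sites:
  OquIV (ACCG, off=2): starts [12, 36, 43, 48, 58, 97, 106] → cuts [14, 38, 45, 50, 60, 99, 108]
  UxaX (TGACT, off=1): no sites
  BxoII (GTCGACCA, off=6): starts [1, 28, 67, 75] → cuts [7, 34, 73, 81]

All cut coordinates (distinct, sorted): [7, 14, 34, 38, 45, 50, 60, 73, 81, 99, 108]

Fragment lengths:
  7→14: 7 bp
  14→34: 20 bp
  34→38: 4 bp
  38→45: 7 bp
  45→50: 5 bp
  50→60: 10 bp
  60→73: 13 bp
  73→81: 8 bp
  81→99: 18 bp
  99→108: 9 bp
  108→7 (wrap): 110-108+7 = 9 bp

[4,5,7,7,8,9,9,10,13,18,20]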